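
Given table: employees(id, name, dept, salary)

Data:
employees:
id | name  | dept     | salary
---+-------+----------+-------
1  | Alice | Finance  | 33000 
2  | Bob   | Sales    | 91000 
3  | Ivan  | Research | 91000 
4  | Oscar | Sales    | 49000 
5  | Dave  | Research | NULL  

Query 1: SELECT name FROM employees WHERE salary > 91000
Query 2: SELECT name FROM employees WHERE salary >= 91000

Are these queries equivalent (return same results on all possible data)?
No, not equivalent

Query 1 returns: []
Query 2 returns: [('Bob',), ('Ivan',)]

Reason: > vs >= gives different results when salary = 91000 exists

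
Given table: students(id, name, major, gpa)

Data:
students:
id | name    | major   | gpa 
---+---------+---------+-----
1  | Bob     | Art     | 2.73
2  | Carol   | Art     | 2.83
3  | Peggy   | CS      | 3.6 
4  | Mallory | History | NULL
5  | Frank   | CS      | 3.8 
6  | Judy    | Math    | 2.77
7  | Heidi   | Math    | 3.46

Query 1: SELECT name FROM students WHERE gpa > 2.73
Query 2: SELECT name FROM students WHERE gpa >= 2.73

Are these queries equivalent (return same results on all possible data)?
No, not equivalent

Query 1 returns: [('Carol',), ('Peggy',), ('Frank',), ('Judy',), ('Heidi',)]
Query 2 returns: [('Bob',), ('Carol',), ('Peggy',), ('Frank',), ('Judy',), ('Heidi',)]

Reason: > vs >= gives different results when gpa = 2.73 exists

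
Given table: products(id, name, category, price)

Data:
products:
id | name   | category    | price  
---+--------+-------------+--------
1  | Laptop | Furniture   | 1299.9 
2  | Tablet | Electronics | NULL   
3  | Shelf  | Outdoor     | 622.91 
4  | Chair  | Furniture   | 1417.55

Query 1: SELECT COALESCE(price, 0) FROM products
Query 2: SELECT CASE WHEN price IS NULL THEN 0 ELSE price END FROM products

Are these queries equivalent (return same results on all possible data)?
Yes, equivalent

Both queries return: [(0,), (622.91,), (1299.9,), (1417.55,)]

Reason: COALESCE vs CASE for NULL handling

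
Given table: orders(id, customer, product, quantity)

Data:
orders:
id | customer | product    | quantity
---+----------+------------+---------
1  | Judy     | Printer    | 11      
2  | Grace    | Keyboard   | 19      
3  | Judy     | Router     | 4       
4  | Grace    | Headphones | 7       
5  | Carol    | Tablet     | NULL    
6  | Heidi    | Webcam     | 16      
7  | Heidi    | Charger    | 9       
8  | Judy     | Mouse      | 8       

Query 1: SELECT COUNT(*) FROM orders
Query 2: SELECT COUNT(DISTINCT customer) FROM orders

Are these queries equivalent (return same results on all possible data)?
No, not equivalent

Query 1 returns: [(8,)]
Query 2 returns: [(4,)]

Reason: COUNT(*) counts rows, COUNT(DISTINCT customer) counts unique customers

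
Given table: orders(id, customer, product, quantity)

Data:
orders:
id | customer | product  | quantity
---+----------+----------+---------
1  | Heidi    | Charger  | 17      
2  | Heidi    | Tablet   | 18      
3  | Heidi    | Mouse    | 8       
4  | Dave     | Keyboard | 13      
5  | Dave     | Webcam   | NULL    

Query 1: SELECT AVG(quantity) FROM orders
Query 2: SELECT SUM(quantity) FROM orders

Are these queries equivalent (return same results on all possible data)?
No, not equivalent

Query 1 returns: [(14.0,)]
Query 2 returns: [(56,)]

Reason: AVG vs SUM give different aggregate values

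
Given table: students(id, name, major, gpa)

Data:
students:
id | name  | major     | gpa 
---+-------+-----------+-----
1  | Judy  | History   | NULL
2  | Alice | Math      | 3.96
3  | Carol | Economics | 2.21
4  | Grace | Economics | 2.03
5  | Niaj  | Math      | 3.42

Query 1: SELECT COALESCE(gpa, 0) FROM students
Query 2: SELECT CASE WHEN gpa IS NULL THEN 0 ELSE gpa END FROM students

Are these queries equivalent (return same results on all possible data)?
Yes, equivalent

Both queries return: [(0,), (2.03,), (2.21,), (3.42,), (3.96,)]

Reason: COALESCE vs CASE for NULL handling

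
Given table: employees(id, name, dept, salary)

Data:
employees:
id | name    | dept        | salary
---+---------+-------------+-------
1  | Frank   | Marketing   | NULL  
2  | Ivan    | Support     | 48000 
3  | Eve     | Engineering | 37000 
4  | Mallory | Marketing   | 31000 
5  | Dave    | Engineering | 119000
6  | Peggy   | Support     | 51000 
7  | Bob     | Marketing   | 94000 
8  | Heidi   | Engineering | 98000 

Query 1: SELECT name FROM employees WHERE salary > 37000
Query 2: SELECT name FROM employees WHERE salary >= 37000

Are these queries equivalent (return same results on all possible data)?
No, not equivalent

Query 1 returns: [('Ivan',), ('Dave',), ('Peggy',), ('Bob',), ('Heidi',)]
Query 2 returns: [('Ivan',), ('Eve',), ('Dave',), ('Peggy',), ('Bob',), ('Heidi',)]

Reason: > vs >= gives different results when salary = 37000 exists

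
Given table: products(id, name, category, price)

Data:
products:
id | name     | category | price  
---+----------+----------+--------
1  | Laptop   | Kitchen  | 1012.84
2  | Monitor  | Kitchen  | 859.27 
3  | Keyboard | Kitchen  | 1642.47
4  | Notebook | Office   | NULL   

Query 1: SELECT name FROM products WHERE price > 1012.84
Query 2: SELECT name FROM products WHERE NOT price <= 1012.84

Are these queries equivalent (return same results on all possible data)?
Yes, equivalent

Both queries return: [('Keyboard',)]

Reason: Both filter price > 1012.84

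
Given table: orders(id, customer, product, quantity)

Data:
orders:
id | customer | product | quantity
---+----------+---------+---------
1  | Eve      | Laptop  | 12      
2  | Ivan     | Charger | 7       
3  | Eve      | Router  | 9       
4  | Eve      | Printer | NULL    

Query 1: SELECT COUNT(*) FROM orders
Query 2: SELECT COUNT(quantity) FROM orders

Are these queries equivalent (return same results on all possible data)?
No, not equivalent

Query 1 returns: [(4,)]
Query 2 returns: [(3,)]

Reason: COUNT(*) includes NULLs, COUNT(column) excludes them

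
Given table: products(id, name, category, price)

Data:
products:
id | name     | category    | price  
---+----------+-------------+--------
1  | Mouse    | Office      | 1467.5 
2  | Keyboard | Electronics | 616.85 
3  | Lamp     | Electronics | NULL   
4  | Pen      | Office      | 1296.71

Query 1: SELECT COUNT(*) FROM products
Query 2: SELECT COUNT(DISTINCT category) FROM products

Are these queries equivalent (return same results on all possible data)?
No, not equivalent

Query 1 returns: [(4,)]
Query 2 returns: [(2,)]

Reason: COUNT(*) counts rows, COUNT(DISTINCT category) counts unique categorys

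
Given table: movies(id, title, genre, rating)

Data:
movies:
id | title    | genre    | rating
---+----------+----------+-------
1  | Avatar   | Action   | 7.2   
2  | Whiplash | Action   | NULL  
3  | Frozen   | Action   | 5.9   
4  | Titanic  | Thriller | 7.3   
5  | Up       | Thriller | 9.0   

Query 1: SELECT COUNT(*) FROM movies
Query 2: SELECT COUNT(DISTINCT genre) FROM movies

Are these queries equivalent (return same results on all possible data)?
No, not equivalent

Query 1 returns: [(5,)]
Query 2 returns: [(2,)]

Reason: COUNT(*) counts rows, COUNT(DISTINCT genre) counts unique genres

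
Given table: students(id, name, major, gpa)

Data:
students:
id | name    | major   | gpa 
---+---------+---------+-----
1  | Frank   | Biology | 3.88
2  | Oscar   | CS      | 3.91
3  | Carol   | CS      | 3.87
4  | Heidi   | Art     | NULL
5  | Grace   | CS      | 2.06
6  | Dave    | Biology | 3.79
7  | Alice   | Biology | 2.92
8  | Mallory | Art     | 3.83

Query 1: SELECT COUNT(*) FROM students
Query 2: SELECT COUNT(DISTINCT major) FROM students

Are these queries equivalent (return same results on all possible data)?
No, not equivalent

Query 1 returns: [(8,)]
Query 2 returns: [(3,)]

Reason: COUNT(*) counts rows, COUNT(DISTINCT major) counts unique majors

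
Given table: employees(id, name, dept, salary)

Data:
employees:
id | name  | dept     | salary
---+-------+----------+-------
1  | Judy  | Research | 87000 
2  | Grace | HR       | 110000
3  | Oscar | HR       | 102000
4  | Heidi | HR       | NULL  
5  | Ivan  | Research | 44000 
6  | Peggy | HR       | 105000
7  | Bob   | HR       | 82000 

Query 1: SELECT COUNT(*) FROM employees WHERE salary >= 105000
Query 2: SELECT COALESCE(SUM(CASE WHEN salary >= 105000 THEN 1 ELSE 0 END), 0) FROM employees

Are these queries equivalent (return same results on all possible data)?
Yes, equivalent

Both queries return: [(2,)]

Reason: COUNT with WHERE vs conditional SUM (COALESCE handles empty-table NULL)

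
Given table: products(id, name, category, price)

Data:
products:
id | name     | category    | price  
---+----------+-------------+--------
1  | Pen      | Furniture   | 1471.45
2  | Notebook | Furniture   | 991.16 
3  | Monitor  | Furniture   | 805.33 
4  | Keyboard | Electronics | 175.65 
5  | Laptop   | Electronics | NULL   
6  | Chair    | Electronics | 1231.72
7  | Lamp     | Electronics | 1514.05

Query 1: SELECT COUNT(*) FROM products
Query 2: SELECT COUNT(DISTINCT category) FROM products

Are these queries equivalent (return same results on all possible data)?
No, not equivalent

Query 1 returns: [(7,)]
Query 2 returns: [(2,)]

Reason: COUNT(*) counts rows, COUNT(DISTINCT category) counts unique categorys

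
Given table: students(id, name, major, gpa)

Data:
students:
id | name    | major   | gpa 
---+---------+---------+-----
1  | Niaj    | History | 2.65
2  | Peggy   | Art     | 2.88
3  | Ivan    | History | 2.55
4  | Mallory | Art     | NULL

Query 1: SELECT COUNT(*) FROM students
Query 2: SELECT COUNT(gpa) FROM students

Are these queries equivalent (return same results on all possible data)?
No, not equivalent

Query 1 returns: [(4,)]
Query 2 returns: [(3,)]

Reason: COUNT(*) includes NULLs, COUNT(column) excludes them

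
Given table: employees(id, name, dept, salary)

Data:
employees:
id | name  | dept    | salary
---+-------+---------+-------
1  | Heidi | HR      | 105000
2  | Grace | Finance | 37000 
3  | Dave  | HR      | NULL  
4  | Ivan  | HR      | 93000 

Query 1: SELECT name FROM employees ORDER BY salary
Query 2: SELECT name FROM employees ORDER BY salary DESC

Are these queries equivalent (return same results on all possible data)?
No, not equivalent

Query 1 returns: [('Dave',), ('Grace',), ('Ivan',), ('Heidi',)]
Query 2 returns: [('Heidi',), ('Ivan',), ('Grace',), ('Dave',)]

Reason: ASC vs DESC gives opposite ordering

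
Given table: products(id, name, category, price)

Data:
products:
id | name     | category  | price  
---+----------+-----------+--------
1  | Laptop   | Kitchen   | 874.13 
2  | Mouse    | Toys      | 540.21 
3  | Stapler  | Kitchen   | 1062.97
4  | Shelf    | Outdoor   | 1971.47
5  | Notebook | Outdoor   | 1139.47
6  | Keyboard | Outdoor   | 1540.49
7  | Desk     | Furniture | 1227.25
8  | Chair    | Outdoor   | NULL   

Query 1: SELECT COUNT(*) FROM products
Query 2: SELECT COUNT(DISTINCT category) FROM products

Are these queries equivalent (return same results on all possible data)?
No, not equivalent

Query 1 returns: [(8,)]
Query 2 returns: [(4,)]

Reason: COUNT(*) counts rows, COUNT(DISTINCT category) counts unique categorys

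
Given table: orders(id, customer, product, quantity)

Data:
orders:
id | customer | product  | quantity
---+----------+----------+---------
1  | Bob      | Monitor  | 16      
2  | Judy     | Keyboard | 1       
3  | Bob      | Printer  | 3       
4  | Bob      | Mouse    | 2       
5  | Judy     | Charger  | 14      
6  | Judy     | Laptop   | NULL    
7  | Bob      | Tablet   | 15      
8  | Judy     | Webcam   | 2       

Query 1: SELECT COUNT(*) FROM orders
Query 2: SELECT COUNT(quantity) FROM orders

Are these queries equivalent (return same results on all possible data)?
No, not equivalent

Query 1 returns: [(8,)]
Query 2 returns: [(7,)]

Reason: COUNT(*) includes NULLs, COUNT(column) excludes them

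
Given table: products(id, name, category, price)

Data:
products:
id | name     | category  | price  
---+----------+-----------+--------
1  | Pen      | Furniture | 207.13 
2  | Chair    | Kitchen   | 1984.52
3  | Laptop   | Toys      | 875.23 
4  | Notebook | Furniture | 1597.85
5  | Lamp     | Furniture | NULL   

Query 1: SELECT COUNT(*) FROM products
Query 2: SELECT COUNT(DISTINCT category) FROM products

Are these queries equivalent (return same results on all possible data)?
No, not equivalent

Query 1 returns: [(5,)]
Query 2 returns: [(3,)]

Reason: COUNT(*) counts rows, COUNT(DISTINCT category) counts unique categorys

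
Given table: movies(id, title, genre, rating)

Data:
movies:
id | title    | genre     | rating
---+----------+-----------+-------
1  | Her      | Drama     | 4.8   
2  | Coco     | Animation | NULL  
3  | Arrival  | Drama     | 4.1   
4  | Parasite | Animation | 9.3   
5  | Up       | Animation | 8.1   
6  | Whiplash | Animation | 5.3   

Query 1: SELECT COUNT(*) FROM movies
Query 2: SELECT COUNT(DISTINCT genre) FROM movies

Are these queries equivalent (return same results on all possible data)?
No, not equivalent

Query 1 returns: [(6,)]
Query 2 returns: [(2,)]

Reason: COUNT(*) counts rows, COUNT(DISTINCT genre) counts unique genres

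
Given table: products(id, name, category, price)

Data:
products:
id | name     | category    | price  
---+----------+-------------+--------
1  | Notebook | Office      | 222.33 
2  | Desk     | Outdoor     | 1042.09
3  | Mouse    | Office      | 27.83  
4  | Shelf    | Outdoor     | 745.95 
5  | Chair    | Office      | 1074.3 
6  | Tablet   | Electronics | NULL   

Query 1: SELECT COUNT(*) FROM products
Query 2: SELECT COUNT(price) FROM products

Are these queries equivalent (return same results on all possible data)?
No, not equivalent

Query 1 returns: [(6,)]
Query 2 returns: [(5,)]

Reason: COUNT(*) includes NULLs, COUNT(column) excludes them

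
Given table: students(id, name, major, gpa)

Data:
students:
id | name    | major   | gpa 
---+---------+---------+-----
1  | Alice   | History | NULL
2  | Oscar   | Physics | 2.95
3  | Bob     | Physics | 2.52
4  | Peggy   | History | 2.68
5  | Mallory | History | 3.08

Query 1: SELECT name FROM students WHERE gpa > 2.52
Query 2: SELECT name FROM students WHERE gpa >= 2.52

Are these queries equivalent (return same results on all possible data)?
No, not equivalent

Query 1 returns: [('Oscar',), ('Peggy',), ('Mallory',)]
Query 2 returns: [('Oscar',), ('Bob',), ('Peggy',), ('Mallory',)]

Reason: > vs >= gives different results when gpa = 2.52 exists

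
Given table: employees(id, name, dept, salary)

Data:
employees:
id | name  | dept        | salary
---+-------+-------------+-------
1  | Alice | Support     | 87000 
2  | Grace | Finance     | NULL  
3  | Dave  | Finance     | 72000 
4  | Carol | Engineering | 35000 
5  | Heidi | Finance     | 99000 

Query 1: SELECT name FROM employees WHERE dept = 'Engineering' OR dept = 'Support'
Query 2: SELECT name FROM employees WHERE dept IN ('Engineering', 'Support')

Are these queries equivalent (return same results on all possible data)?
Yes, equivalent

Both queries return: [('Alice',), ('Carol',)]

Reason: OR vs IN are equivalent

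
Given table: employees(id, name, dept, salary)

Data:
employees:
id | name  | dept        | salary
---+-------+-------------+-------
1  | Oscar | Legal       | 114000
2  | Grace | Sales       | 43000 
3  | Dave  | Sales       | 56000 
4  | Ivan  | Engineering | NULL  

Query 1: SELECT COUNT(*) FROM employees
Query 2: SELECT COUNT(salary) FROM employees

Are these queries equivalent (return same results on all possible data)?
No, not equivalent

Query 1 returns: [(4,)]
Query 2 returns: [(3,)]

Reason: COUNT(*) includes NULLs, COUNT(column) excludes them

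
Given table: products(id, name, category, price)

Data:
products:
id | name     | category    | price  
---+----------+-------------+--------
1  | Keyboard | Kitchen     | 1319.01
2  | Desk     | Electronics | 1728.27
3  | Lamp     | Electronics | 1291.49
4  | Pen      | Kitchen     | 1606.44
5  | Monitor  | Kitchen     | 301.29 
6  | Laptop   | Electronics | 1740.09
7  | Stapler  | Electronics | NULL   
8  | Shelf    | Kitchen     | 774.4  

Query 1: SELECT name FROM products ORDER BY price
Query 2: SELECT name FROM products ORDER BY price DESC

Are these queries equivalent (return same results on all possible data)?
No, not equivalent

Query 1 returns: [('Stapler',), ('Monitor',), ('Shelf',), ('Lamp',), ('Keyboard',), ('Pen',), ('Desk',), ('Laptop',)]
Query 2 returns: [('Laptop',), ('Desk',), ('Pen',), ('Keyboard',), ('Lamp',), ('Shelf',), ('Monitor',), ('Stapler',)]

Reason: ASC vs DESC gives opposite ordering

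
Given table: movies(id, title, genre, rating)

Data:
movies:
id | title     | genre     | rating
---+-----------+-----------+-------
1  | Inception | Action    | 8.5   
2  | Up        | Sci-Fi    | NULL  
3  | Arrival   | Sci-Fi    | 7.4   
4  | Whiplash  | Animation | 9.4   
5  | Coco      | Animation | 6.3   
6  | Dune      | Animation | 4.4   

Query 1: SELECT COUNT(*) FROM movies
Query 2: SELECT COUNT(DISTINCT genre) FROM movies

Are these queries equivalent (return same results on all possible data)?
No, not equivalent

Query 1 returns: [(6,)]
Query 2 returns: [(3,)]

Reason: COUNT(*) counts rows, COUNT(DISTINCT genre) counts unique genres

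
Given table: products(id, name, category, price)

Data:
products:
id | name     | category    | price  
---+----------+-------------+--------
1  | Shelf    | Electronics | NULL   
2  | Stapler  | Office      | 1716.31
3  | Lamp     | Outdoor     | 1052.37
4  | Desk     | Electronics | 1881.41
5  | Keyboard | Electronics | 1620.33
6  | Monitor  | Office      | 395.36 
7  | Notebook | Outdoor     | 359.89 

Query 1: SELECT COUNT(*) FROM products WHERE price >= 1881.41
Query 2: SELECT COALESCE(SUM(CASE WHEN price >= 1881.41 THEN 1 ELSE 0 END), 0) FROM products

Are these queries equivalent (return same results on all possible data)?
Yes, equivalent

Both queries return: [(1,)]

Reason: COUNT with WHERE vs conditional SUM (COALESCE handles empty-table NULL)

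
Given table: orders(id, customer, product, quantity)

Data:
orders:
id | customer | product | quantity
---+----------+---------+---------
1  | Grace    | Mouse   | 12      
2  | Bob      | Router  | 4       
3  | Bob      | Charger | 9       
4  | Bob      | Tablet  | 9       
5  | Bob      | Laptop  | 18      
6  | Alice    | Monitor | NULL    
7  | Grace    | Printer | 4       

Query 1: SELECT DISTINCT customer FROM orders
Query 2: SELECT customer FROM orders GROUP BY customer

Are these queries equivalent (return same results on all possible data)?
Yes, equivalent

Both queries return: [('Alice',), ('Bob',), ('Grace',)]

Reason: Both get unique customers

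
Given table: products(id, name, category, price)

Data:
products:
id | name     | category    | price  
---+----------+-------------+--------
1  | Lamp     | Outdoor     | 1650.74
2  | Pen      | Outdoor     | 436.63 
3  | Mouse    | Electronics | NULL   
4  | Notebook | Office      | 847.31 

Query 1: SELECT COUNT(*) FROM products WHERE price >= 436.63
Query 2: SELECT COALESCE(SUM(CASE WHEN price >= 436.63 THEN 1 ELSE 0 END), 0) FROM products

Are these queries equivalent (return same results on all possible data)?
Yes, equivalent

Both queries return: [(3,)]

Reason: COUNT with WHERE vs conditional SUM (COALESCE handles empty-table NULL)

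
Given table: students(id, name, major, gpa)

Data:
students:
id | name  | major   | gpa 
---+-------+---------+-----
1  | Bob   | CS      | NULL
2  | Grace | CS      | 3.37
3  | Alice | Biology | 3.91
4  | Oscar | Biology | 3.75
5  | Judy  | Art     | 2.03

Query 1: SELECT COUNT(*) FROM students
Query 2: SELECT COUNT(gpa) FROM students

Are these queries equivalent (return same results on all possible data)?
No, not equivalent

Query 1 returns: [(5,)]
Query 2 returns: [(4,)]

Reason: COUNT(*) includes NULLs, COUNT(column) excludes them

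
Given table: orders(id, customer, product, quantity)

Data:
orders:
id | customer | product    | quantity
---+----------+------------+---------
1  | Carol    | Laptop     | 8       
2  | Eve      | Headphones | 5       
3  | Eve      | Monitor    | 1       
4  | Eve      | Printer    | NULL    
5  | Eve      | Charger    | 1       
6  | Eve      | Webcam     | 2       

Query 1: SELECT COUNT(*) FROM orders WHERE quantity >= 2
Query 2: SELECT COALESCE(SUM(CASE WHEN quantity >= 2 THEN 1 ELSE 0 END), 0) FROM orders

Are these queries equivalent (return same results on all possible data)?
Yes, equivalent

Both queries return: [(3,)]

Reason: COUNT with WHERE vs conditional SUM (COALESCE handles empty-table NULL)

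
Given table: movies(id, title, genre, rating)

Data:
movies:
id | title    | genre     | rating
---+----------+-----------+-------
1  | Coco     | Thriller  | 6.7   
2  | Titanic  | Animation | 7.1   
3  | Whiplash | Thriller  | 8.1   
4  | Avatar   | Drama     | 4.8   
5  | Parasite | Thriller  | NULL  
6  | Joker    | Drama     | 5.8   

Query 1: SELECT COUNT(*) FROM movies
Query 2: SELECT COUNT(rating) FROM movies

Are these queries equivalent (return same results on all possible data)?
No, not equivalent

Query 1 returns: [(6,)]
Query 2 returns: [(5,)]

Reason: COUNT(*) includes NULLs, COUNT(column) excludes them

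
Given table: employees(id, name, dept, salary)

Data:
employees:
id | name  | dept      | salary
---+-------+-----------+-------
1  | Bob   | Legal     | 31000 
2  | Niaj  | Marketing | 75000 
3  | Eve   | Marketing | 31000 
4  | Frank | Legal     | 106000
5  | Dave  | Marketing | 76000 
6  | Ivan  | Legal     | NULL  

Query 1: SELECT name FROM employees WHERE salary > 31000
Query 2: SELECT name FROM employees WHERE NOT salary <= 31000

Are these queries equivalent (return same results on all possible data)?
Yes, equivalent

Both queries return: [('Dave',), ('Frank',), ('Niaj',)]

Reason: Both filter salary > 31000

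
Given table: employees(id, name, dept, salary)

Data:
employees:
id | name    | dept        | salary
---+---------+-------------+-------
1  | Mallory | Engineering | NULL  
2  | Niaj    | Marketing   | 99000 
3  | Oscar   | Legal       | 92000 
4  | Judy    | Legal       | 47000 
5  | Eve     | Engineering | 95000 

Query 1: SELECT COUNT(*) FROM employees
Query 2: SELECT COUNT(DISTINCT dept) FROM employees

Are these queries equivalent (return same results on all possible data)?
No, not equivalent

Query 1 returns: [(5,)]
Query 2 returns: [(3,)]

Reason: COUNT(*) counts rows, COUNT(DISTINCT dept) counts unique depts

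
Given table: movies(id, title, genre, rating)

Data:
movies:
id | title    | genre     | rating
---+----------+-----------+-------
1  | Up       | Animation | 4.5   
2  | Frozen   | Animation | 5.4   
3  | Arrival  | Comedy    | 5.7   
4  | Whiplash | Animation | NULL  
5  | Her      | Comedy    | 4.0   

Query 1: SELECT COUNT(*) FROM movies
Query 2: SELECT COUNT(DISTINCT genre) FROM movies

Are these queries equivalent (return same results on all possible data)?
No, not equivalent

Query 1 returns: [(5,)]
Query 2 returns: [(2,)]

Reason: COUNT(*) counts rows, COUNT(DISTINCT genre) counts unique genres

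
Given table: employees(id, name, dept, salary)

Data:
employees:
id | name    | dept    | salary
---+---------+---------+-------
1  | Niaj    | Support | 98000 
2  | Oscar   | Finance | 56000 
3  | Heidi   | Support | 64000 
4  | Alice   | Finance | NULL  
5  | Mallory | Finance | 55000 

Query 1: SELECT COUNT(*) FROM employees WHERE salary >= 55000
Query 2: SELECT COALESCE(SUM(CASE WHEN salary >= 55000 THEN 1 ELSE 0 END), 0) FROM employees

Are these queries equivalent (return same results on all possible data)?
Yes, equivalent

Both queries return: [(4,)]

Reason: COUNT with WHERE vs conditional SUM (COALESCE handles empty-table NULL)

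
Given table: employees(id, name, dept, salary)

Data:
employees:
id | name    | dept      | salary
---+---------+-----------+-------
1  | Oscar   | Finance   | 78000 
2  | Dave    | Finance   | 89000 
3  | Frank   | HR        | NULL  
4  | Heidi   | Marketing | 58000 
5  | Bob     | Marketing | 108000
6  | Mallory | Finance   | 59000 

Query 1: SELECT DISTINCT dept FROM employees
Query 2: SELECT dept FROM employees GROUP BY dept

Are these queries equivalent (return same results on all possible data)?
Yes, equivalent

Both queries return: [('Finance',), ('HR',), ('Marketing',)]

Reason: Both get unique depts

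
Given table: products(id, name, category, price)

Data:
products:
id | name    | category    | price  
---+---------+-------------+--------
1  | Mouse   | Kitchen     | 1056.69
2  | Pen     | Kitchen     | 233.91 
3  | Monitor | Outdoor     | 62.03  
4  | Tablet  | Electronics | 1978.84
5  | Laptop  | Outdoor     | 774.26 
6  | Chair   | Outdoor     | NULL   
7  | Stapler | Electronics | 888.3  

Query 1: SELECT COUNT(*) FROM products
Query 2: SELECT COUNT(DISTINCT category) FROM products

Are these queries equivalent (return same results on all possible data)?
No, not equivalent

Query 1 returns: [(7,)]
Query 2 returns: [(3,)]

Reason: COUNT(*) counts rows, COUNT(DISTINCT category) counts unique categorys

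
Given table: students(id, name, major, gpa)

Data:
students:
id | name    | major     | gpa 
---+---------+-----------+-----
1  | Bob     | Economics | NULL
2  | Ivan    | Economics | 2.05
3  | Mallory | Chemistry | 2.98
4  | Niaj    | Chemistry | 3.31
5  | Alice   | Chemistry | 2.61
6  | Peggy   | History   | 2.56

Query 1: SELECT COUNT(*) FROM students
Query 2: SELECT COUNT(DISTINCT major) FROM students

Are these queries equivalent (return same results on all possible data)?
No, not equivalent

Query 1 returns: [(6,)]
Query 2 returns: [(3,)]

Reason: COUNT(*) counts rows, COUNT(DISTINCT major) counts unique majors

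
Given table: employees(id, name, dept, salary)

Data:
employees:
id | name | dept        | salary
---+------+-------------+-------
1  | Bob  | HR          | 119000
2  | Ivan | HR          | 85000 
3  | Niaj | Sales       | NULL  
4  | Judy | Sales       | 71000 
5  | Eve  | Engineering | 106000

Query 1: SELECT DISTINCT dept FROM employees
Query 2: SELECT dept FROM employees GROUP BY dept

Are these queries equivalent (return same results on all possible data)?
Yes, equivalent

Both queries return: [('Engineering',), ('HR',), ('Sales',)]

Reason: Both get unique depts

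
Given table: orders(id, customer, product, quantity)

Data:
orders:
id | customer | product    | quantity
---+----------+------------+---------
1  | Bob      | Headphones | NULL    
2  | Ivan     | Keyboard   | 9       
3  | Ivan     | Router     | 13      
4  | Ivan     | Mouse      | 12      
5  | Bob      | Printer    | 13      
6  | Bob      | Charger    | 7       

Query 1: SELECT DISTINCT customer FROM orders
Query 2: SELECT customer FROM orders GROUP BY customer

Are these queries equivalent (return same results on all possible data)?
Yes, equivalent

Both queries return: [('Bob',), ('Ivan',)]

Reason: Both get unique customers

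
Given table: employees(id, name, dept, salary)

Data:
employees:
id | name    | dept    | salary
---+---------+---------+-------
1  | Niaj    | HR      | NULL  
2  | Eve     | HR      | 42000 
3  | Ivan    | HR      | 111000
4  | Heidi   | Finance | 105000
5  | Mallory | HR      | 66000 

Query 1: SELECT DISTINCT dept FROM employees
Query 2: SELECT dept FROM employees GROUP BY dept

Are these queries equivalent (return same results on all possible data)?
Yes, equivalent

Both queries return: [('Finance',), ('HR',)]

Reason: Both get unique depts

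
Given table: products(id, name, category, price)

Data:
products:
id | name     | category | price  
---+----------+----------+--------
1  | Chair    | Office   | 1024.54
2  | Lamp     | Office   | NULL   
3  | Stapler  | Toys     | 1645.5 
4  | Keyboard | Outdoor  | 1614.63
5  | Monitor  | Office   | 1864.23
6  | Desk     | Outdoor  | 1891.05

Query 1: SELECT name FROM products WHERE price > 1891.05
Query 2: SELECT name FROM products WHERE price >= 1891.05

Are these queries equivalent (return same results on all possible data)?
No, not equivalent

Query 1 returns: []
Query 2 returns: [('Desk',)]

Reason: > vs >= gives different results when price = 1891.05 exists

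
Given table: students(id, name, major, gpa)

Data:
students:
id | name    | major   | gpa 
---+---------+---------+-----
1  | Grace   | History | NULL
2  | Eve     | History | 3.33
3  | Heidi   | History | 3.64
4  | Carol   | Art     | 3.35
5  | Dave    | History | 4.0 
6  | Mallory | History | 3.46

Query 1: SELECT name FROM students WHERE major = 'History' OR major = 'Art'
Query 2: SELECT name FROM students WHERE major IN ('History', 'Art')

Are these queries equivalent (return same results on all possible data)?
Yes, equivalent

Both queries return: [('Carol',), ('Dave',), ('Eve',), ('Grace',), ('Heidi',), ('Mallory',)]

Reason: OR vs IN are equivalent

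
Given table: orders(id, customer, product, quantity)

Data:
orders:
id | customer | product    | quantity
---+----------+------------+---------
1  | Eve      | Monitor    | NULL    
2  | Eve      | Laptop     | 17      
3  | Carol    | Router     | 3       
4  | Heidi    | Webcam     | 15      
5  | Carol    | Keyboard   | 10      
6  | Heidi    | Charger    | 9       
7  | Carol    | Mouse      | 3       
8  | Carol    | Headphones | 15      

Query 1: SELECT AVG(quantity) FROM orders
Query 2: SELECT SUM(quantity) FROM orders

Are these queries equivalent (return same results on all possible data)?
No, not equivalent

Query 1 returns: [(10.285714285714286,)]
Query 2 returns: [(72,)]

Reason: AVG vs SUM give different aggregate values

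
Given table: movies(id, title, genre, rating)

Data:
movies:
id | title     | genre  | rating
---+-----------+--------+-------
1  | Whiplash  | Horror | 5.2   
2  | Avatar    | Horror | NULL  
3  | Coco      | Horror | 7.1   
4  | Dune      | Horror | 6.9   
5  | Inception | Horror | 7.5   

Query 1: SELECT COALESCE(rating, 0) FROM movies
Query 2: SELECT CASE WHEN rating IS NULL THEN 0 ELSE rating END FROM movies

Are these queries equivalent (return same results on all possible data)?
Yes, equivalent

Both queries return: [(0,), (5.2,), (6.9,), (7.1,), (7.5,)]

Reason: COALESCE vs CASE for NULL handling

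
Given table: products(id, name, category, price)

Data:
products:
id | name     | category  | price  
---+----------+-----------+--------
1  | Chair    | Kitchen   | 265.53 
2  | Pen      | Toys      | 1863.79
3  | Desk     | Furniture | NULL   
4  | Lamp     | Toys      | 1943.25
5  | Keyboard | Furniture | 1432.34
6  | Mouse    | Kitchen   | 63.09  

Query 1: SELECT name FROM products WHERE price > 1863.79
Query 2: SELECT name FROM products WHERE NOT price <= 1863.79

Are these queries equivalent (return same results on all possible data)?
Yes, equivalent

Both queries return: [('Lamp',)]

Reason: Both filter price > 1863.79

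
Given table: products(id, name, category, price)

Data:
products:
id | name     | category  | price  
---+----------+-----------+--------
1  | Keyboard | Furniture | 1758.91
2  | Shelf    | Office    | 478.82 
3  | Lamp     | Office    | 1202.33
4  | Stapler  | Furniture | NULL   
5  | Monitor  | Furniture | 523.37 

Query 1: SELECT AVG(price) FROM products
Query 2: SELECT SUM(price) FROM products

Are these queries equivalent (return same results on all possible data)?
No, not equivalent

Query 1 returns: [(990.8575,)]
Query 2 returns: [(3963.43,)]

Reason: AVG vs SUM give different aggregate values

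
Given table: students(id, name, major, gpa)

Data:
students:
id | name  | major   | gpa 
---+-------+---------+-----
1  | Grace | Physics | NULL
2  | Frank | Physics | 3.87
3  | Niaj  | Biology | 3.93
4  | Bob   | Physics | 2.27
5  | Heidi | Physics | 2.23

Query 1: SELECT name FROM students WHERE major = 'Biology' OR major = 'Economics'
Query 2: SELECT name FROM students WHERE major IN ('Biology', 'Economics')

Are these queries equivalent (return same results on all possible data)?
Yes, equivalent

Both queries return: [('Niaj',)]

Reason: OR vs IN are equivalent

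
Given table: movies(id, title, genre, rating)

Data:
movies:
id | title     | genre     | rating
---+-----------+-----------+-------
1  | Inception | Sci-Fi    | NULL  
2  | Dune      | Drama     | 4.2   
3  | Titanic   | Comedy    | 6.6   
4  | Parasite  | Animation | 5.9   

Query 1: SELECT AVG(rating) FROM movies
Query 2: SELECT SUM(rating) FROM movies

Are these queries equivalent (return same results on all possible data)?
No, not equivalent

Query 1 returns: [(5.566666666666666,)]
Query 2 returns: [(16.7,)]

Reason: AVG vs SUM give different aggregate values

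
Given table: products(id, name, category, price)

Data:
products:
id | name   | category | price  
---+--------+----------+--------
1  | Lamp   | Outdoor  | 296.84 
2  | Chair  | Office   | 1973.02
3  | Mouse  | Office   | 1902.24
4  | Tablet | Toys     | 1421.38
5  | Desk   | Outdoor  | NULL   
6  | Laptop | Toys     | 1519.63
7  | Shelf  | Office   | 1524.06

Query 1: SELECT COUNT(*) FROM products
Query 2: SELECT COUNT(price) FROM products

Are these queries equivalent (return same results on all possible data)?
No, not equivalent

Query 1 returns: [(7,)]
Query 2 returns: [(6,)]

Reason: COUNT(*) includes NULLs, COUNT(column) excludes them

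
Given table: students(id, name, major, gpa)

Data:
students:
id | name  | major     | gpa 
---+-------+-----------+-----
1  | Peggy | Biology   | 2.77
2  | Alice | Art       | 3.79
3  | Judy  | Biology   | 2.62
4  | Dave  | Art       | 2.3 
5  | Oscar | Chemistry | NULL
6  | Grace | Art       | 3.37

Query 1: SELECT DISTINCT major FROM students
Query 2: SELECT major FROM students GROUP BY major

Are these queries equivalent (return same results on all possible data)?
Yes, equivalent

Both queries return: [('Art',), ('Biology',), ('Chemistry',)]

Reason: Both get unique majors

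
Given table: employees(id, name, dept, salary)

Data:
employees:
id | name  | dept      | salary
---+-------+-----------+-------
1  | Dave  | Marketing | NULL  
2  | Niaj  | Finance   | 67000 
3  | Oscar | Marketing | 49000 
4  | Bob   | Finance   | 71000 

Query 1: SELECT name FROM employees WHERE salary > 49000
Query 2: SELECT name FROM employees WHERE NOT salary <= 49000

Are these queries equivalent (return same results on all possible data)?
Yes, equivalent

Both queries return: [('Bob',), ('Niaj',)]

Reason: Both filter salary > 49000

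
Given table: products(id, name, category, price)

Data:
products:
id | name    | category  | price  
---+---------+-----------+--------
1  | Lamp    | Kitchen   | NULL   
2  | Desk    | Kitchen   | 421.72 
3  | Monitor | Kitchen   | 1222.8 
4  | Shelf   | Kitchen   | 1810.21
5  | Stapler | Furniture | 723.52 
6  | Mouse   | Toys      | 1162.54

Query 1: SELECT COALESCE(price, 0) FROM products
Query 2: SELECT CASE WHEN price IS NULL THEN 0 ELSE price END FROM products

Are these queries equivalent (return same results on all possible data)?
Yes, equivalent

Both queries return: [(0,), (421.72,), (723.52,), (1162.54,), (1222.8,), (1810.21,)]

Reason: COALESCE vs CASE for NULL handling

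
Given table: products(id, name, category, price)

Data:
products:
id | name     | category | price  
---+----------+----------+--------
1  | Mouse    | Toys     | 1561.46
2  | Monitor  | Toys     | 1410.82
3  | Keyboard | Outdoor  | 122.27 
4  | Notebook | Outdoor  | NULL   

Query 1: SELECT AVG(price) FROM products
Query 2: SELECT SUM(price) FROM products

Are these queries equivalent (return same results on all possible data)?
No, not equivalent

Query 1 returns: [(1031.5166666666667,)]
Query 2 returns: [(3094.55,)]

Reason: AVG vs SUM give different aggregate values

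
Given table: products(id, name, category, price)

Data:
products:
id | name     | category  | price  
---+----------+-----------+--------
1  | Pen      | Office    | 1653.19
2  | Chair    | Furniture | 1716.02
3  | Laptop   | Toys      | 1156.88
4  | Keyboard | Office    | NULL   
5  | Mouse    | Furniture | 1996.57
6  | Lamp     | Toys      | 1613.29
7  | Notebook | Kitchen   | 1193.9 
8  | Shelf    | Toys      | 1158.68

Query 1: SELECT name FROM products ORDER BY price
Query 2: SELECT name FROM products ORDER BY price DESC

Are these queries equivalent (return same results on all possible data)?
No, not equivalent

Query 1 returns: [('Keyboard',), ('Laptop',), ('Shelf',), ('Notebook',), ('Lamp',), ('Pen',), ('Chair',), ('Mouse',)]
Query 2 returns: [('Mouse',), ('Chair',), ('Pen',), ('Lamp',), ('Notebook',), ('Shelf',), ('Laptop',), ('Keyboard',)]

Reason: ASC vs DESC gives opposite ordering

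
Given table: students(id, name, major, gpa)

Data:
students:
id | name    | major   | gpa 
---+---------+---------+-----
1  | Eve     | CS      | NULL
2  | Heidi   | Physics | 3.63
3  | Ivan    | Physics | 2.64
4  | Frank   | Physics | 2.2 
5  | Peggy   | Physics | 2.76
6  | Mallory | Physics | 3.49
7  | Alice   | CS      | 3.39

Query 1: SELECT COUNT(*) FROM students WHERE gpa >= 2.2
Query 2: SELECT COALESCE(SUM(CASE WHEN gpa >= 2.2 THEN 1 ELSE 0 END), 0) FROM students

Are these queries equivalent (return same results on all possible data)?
Yes, equivalent

Both queries return: [(6,)]

Reason: COUNT with WHERE vs conditional SUM (COALESCE handles empty-table NULL)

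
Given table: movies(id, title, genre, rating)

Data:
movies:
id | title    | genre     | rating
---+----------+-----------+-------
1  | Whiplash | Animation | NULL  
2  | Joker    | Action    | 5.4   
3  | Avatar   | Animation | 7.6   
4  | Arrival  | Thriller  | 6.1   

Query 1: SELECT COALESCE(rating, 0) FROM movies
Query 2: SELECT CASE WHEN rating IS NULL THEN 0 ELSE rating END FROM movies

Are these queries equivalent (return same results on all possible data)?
Yes, equivalent

Both queries return: [(0,), (5.4,), (6.1,), (7.6,)]

Reason: COALESCE vs CASE for NULL handling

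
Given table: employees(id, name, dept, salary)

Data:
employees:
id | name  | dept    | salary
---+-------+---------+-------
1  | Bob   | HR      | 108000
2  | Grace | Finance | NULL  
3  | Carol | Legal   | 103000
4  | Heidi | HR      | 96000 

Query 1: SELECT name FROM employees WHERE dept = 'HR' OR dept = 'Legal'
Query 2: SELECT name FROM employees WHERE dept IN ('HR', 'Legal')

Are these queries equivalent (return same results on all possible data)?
Yes, equivalent

Both queries return: [('Bob',), ('Carol',), ('Heidi',)]

Reason: OR vs IN are equivalent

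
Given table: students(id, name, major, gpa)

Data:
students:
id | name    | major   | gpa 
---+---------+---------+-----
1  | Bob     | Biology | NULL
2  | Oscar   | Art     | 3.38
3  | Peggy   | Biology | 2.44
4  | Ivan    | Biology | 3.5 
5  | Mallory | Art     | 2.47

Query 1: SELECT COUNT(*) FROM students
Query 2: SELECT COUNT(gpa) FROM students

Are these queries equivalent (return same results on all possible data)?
No, not equivalent

Query 1 returns: [(5,)]
Query 2 returns: [(4,)]

Reason: COUNT(*) includes NULLs, COUNT(column) excludes them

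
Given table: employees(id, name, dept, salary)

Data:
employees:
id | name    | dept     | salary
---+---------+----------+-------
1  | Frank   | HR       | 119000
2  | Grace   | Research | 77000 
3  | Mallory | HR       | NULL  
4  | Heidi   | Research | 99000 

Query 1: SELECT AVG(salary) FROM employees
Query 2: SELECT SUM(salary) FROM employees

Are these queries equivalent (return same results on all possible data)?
No, not equivalent

Query 1 returns: [(98333.33333333333,)]
Query 2 returns: [(295000,)]

Reason: AVG vs SUM give different aggregate values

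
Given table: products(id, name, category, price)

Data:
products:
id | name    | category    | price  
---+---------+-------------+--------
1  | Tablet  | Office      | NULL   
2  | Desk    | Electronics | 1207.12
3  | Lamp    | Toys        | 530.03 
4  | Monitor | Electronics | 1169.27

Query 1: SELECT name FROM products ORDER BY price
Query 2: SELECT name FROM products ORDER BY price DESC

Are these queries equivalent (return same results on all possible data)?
No, not equivalent

Query 1 returns: [('Tablet',), ('Lamp',), ('Monitor',), ('Desk',)]
Query 2 returns: [('Desk',), ('Monitor',), ('Lamp',), ('Tablet',)]

Reason: ASC vs DESC gives opposite ordering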